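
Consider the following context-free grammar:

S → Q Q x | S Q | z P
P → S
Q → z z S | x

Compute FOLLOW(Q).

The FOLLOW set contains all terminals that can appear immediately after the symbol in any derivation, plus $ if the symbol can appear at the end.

We compute FOLLOW(Q) using the standard algorithm.
FOLLOW(S) starts with {$}.
FIRST(P) = {x, z}
FIRST(Q) = {x, z}
FIRST(S) = {x, z}
FOLLOW(P) = {$, x, z}
FOLLOW(Q) = {$, x, z}
FOLLOW(S) = {$, x, z}
Therefore, FOLLOW(Q) = {$, x, z}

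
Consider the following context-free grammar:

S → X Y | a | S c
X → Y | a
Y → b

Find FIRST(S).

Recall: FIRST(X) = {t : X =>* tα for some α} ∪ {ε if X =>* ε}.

We compute FIRST(S) using the standard algorithm.
FIRST(S) = {a, b}
FIRST(X) = {a, b}
FIRST(Y) = {b}
Therefore, FIRST(S) = {a, b}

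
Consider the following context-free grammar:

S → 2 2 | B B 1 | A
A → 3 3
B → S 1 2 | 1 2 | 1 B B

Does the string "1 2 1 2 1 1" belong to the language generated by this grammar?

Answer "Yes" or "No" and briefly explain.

No - no valid derivation exists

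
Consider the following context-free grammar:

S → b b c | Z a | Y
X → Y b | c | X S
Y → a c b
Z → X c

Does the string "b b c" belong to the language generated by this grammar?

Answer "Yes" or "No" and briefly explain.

Yes - a valid derivation exists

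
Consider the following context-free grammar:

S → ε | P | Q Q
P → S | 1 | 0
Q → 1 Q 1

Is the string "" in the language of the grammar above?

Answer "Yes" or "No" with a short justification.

Yes - a valid derivation exists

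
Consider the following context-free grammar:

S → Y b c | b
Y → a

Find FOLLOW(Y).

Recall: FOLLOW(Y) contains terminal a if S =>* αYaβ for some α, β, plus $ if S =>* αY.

We compute FOLLOW(Y) using the standard algorithm.
FOLLOW(S) starts with {$}.
FIRST(S) = {a, b}
FIRST(Y) = {a}
FOLLOW(S) = {$}
FOLLOW(Y) = {b}
Therefore, FOLLOW(Y) = {b}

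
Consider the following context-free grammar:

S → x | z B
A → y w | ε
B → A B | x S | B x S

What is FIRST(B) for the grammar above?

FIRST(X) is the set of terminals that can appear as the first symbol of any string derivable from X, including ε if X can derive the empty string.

We compute FIRST(B) using the standard algorithm.
FIRST(A) = {y, ε}
FIRST(B) = {x, y}
FIRST(S) = {x, z}
Therefore, FIRST(B) = {x, y}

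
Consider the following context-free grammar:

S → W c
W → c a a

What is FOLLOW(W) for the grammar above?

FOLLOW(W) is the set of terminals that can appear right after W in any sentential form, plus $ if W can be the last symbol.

We compute FOLLOW(W) using the standard algorithm.
FOLLOW(S) starts with {$}.
FIRST(S) = {c}
FIRST(W) = {c}
FOLLOW(S) = {$}
FOLLOW(W) = {c}
Therefore, FOLLOW(W) = {c}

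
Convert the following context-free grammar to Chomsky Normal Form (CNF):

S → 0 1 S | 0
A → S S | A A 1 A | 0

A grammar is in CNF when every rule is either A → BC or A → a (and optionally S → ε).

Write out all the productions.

T0 → 0; T1 → 1; S → 0; A → 0; S → T0 X0; X0 → T1 S; A → S S; A → A X1; X1 → A X2; X2 → T1 A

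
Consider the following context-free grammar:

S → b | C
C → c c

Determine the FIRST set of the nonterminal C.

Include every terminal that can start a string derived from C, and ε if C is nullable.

We compute FIRST(C) using the standard algorithm.
FIRST(C) = {c}
FIRST(S) = {b, c}
Therefore, FIRST(C) = {c}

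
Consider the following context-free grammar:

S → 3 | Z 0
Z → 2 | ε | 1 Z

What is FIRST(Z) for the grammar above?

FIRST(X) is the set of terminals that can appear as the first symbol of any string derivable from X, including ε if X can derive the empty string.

We compute FIRST(Z) using the standard algorithm.
FIRST(S) = {0, 1, 2, 3}
FIRST(Z) = {1, 2, ε}
Therefore, FIRST(Z) = {1, 2, ε}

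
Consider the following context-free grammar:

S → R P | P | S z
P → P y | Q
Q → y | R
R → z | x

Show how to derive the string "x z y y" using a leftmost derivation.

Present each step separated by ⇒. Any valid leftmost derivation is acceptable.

S ⇒ R P ⇒ x P ⇒ x P y ⇒ x P y y ⇒ x Q y y ⇒ x R y y ⇒ x z y y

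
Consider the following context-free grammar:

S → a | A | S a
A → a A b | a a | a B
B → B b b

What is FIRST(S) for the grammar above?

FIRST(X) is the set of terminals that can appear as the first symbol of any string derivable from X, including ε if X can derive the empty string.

We compute FIRST(S) using the standard algorithm.
FIRST(A) = {a}
FIRST(B) = {}
FIRST(S) = {a}
Therefore, FIRST(S) = {a}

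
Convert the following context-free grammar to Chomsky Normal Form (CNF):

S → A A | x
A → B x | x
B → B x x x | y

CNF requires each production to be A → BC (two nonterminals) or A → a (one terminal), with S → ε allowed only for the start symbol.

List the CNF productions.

S → x; TX → x; A → x; B → y; S → A A; A → B TX; B → B X0; X0 → TX X1; X1 → TX TX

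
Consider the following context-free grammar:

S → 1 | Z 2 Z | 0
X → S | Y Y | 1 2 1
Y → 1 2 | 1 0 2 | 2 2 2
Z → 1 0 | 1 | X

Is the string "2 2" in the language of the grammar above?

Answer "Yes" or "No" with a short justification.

No - no valid derivation exists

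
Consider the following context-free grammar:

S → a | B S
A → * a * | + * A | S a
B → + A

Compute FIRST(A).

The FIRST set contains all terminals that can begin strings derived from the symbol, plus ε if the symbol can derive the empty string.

We compute FIRST(A) using the standard algorithm.
FIRST(A) = {*, +, a}
FIRST(B) = {+}
FIRST(S) = {+, a}
Therefore, FIRST(A) = {*, +, a}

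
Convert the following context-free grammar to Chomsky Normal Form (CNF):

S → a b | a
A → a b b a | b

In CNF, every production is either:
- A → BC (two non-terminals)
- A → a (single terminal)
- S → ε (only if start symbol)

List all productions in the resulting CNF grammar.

TA → a; TB → b; S → a; A → b; S → TA TB; A → TA X0; X0 → TB X1; X1 → TB TA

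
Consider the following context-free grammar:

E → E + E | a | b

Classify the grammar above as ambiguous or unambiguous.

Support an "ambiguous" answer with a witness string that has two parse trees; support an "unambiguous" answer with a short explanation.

Ambiguous - the string 'a + b + b + a + b' has two distinct parse trees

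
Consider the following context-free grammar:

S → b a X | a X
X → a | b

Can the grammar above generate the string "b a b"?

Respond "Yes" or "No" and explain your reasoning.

Yes - a valid derivation exists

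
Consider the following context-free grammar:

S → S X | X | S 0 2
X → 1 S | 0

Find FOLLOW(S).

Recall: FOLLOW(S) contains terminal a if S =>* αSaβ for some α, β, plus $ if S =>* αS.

We compute FOLLOW(S) using the standard algorithm.
FOLLOW(S) starts with {$}.
FIRST(S) = {0, 1}
FIRST(X) = {0, 1}
FOLLOW(S) = {$, 0, 1}
FOLLOW(X) = {$, 0, 1}
Therefore, FOLLOW(S) = {$, 0, 1}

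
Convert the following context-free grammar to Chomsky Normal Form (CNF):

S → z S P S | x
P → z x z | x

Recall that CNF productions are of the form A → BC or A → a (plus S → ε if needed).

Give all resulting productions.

TZ → z; S → x; TX → x; P → x; S → TZ X0; X0 → S X1; X1 → P S; P → TZ X2; X2 → TX TZ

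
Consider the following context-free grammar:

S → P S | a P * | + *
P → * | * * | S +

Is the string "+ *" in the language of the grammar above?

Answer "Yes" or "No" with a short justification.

Yes - a valid derivation exists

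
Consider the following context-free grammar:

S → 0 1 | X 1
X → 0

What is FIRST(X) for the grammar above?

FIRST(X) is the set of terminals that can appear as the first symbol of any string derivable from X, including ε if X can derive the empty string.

We compute FIRST(X) using the standard algorithm.
FIRST(S) = {0}
FIRST(X) = {0}
Therefore, FIRST(X) = {0}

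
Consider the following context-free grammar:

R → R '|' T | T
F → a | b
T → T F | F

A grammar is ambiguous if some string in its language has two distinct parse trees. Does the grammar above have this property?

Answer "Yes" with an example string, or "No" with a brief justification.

No - the grammar is unambiguous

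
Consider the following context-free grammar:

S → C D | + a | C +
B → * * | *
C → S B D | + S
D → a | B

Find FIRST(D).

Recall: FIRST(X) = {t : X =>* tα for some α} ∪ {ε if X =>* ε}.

We compute FIRST(D) using the standard algorithm.
FIRST(B) = {*}
FIRST(C) = {+}
FIRST(D) = {*, a}
FIRST(S) = {+}
Therefore, FIRST(D) = {*, a}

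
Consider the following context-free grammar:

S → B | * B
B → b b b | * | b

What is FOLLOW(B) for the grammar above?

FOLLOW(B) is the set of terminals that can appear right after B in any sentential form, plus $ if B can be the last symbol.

We compute FOLLOW(B) using the standard algorithm.
FOLLOW(S) starts with {$}.
FIRST(B) = {*, b}
FIRST(S) = {*, b}
FOLLOW(B) = {$}
FOLLOW(S) = {$}
Therefore, FOLLOW(B) = {$}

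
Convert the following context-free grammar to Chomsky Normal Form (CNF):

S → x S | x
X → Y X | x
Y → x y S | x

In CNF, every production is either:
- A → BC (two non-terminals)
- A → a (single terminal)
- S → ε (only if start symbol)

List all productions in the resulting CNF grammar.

TX → x; S → x; X → x; TY → y; Y → x; S → TX S; X → Y X; Y → TX X0; X0 → TY S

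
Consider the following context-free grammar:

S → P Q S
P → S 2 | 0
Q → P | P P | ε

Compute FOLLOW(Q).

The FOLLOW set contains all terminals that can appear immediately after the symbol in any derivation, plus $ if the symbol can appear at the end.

We compute FOLLOW(Q) using the standard algorithm.
FOLLOW(S) starts with {$}.
FIRST(P) = {0}
FIRST(Q) = {0, ε}
FIRST(S) = {0}
FOLLOW(P) = {0}
FOLLOW(Q) = {0}
FOLLOW(S) = {$, 2}
Therefore, FOLLOW(Q) = {0}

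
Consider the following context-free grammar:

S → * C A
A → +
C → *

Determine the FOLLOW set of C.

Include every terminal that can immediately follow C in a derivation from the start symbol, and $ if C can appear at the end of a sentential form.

We compute FOLLOW(C) using the standard algorithm.
FOLLOW(S) starts with {$}.
FIRST(A) = {+}
FIRST(C) = {*}
FIRST(S) = {*}
FOLLOW(A) = {$}
FOLLOW(C) = {+}
FOLLOW(S) = {$}
Therefore, FOLLOW(C) = {+}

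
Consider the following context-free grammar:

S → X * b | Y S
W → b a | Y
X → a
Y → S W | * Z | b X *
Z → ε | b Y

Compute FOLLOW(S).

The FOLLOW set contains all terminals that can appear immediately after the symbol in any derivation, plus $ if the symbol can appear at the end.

We compute FOLLOW(S) using the standard algorithm.
FOLLOW(S) starts with {$}.
FIRST(S) = {*, a, b}
FIRST(W) = {*, a, b}
FIRST(X) = {a}
FIRST(Y) = {*, a, b}
FIRST(Z) = {b, ε}
FOLLOW(S) = {$, *, a, b}
FOLLOW(W) = {*, a, b}
FOLLOW(X) = {*}
FOLLOW(Y) = {*, a, b}
FOLLOW(Z) = {*, a, b}
Therefore, FOLLOW(S) = {$, *, a, b}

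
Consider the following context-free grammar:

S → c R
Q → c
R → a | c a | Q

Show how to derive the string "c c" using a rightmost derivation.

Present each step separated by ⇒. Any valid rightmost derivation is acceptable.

S ⇒ c R ⇒ c Q ⇒ c c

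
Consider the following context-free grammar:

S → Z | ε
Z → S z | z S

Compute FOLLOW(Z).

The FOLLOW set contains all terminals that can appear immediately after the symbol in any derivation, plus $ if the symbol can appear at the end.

We compute FOLLOW(Z) using the standard algorithm.
FOLLOW(S) starts with {$}.
FIRST(S) = {z, ε}
FIRST(Z) = {z}
FOLLOW(S) = {$, z}
FOLLOW(Z) = {$, z}
Therefore, FOLLOW(Z) = {$, z}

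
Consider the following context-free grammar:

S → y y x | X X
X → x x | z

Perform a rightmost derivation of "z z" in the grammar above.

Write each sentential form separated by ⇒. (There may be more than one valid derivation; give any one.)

S ⇒ X X ⇒ X z ⇒ z z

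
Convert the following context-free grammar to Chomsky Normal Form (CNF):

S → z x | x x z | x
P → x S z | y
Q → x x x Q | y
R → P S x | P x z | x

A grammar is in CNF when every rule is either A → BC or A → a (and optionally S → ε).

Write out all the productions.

TZ → z; TX → x; S → x; P → y; Q → y; R → x; S → TZ TX; S → TX X0; X0 → TX TZ; P → TX X1; X1 → S TZ; Q → TX X2; X2 → TX X3; X3 → TX Q; R → P X4; X4 → S TX; R → P X5; X5 → TX TZ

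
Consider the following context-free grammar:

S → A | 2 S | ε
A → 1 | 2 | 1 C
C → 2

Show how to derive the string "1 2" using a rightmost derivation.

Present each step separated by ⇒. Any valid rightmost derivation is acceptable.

S ⇒ A ⇒ 1 C ⇒ 1 2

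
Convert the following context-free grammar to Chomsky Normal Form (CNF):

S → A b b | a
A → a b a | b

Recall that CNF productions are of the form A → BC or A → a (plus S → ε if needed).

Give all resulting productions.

TB → b; S → a; TA → a; A → b; S → A X0; X0 → TB TB; A → TA X1; X1 → TB TA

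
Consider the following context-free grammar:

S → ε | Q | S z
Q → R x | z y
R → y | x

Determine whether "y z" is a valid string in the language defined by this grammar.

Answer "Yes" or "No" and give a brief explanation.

No - no valid derivation exists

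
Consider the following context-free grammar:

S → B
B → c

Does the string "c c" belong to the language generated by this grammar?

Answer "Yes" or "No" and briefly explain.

No - no valid derivation exists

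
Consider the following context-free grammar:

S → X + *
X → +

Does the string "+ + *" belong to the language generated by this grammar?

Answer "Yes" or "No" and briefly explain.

Yes - a valid derivation exists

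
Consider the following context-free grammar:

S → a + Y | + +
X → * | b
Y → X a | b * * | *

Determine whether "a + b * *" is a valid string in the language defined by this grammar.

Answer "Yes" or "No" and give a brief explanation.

Yes - a valid derivation exists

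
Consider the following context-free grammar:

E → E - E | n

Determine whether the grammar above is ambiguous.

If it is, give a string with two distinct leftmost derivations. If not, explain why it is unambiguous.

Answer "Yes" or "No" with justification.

Yes - the string 'n - n - n - n - n - n' has two distinct leftmost derivations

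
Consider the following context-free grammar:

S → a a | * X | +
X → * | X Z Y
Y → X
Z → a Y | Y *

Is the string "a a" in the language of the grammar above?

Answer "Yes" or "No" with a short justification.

Yes - a valid derivation exists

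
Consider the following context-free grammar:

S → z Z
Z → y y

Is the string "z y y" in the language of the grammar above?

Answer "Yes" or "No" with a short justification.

Yes - a valid derivation exists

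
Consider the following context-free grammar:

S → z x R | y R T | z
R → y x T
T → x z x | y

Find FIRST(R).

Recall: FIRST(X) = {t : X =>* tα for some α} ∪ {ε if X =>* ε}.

We compute FIRST(R) using the standard algorithm.
FIRST(R) = {y}
FIRST(S) = {y, z}
FIRST(T) = {x, y}
Therefore, FIRST(R) = {y}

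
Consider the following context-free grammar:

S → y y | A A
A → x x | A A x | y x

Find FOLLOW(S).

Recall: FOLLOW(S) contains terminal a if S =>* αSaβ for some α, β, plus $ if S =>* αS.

We compute FOLLOW(S) using the standard algorithm.
FOLLOW(S) starts with {$}.
FIRST(A) = {x, y}
FIRST(S) = {x, y}
FOLLOW(A) = {$, x, y}
FOLLOW(S) = {$}
Therefore, FOLLOW(S) = {$}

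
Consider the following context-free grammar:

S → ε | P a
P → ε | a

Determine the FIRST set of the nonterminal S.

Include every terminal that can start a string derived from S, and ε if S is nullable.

We compute FIRST(S) using the standard algorithm.
FIRST(P) = {a, ε}
FIRST(S) = {a, ε}
Therefore, FIRST(S) = {a, ε}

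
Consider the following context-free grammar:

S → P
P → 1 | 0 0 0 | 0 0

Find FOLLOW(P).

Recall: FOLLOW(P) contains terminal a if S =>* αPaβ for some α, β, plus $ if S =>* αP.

We compute FOLLOW(P) using the standard algorithm.
FOLLOW(S) starts with {$}.
FIRST(P) = {0, 1}
FIRST(S) = {0, 1}
FOLLOW(P) = {$}
FOLLOW(S) = {$}
Therefore, FOLLOW(P) = {$}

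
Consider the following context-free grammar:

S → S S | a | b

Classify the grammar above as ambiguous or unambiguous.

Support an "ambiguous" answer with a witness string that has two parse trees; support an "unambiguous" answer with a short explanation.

Ambiguous - the string 'a a b a b b' has two distinct parse trees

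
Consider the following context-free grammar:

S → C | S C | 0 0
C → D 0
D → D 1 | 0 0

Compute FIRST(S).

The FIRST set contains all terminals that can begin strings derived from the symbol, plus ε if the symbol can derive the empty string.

We compute FIRST(S) using the standard algorithm.
FIRST(C) = {0}
FIRST(D) = {0}
FIRST(S) = {0}
Therefore, FIRST(S) = {0}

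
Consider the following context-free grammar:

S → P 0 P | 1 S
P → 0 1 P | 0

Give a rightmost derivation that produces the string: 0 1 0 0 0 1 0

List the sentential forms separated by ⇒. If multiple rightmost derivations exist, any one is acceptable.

S ⇒ P 0 P ⇒ P 0 0 1 P ⇒ P 0 0 1 0 ⇒ 0 1 P 0 0 1 0 ⇒ 0 1 0 0 0 1 0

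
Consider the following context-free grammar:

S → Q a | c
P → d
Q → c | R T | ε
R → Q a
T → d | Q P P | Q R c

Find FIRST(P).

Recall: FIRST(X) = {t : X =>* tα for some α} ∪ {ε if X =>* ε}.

We compute FIRST(P) using the standard algorithm.
FIRST(P) = {d}
FIRST(Q) = {a, c, ε}
FIRST(R) = {a, c}
FIRST(S) = {a, c}
FIRST(T) = {a, c, d}
Therefore, FIRST(P) = {d}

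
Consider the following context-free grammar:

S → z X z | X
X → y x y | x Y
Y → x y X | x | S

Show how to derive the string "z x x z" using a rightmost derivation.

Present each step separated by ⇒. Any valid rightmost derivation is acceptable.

S ⇒ z X z ⇒ z x Y z ⇒ z x x z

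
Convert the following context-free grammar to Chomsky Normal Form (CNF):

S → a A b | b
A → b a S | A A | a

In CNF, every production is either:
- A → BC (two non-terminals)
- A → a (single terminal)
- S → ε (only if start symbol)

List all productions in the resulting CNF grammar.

TA → a; TB → b; S → b; A → a; S → TA X0; X0 → A TB; A → TB X1; X1 → TA S; A → A A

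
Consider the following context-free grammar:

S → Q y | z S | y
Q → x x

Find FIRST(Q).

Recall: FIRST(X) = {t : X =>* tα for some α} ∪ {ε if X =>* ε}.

We compute FIRST(Q) using the standard algorithm.
FIRST(Q) = {x}
FIRST(S) = {x, y, z}
Therefore, FIRST(Q) = {x}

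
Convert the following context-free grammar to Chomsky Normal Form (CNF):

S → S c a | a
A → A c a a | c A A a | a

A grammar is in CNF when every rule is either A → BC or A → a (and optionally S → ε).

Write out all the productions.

TC → c; TA → a; S → a; A → a; S → S X0; X0 → TC TA; A → A X1; X1 → TC X2; X2 → TA TA; A → TC X3; X3 → A X4; X4 → A TA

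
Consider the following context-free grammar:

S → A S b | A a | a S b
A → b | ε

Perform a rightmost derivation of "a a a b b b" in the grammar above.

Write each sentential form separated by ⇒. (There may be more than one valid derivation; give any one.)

S ⇒ A S b ⇒ A a S b b ⇒ A a a S b b b ⇒ A a a A a b b b ⇒ A a a a b b b ⇒ a a a b b b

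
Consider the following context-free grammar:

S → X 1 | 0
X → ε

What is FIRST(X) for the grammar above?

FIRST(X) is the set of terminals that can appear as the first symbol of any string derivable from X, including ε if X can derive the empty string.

We compute FIRST(X) using the standard algorithm.
FIRST(S) = {0, 1}
FIRST(X) = {ε}
Therefore, FIRST(X) = {ε}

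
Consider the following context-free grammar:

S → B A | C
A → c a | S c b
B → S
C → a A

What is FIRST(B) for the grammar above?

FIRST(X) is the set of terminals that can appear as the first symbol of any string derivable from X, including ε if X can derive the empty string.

We compute FIRST(B) using the standard algorithm.
FIRST(A) = {a, c}
FIRST(B) = {a}
FIRST(C) = {a}
FIRST(S) = {a}
Therefore, FIRST(B) = {a}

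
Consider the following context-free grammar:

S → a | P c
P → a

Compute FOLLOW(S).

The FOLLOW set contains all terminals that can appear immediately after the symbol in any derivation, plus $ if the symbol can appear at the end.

We compute FOLLOW(S) using the standard algorithm.
FOLLOW(S) starts with {$}.
FIRST(P) = {a}
FIRST(S) = {a}
FOLLOW(P) = {c}
FOLLOW(S) = {$}
Therefore, FOLLOW(S) = {$}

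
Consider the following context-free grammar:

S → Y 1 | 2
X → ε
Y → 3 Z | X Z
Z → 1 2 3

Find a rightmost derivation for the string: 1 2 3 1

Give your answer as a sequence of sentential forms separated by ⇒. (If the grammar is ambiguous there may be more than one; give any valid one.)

S ⇒ Y 1 ⇒ X Z 1 ⇒ X 1 2 3 1 ⇒ 1 2 3 1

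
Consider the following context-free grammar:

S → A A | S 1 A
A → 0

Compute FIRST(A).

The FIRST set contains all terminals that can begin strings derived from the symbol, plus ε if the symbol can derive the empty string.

We compute FIRST(A) using the standard algorithm.
FIRST(A) = {0}
FIRST(S) = {0}
Therefore, FIRST(A) = {0}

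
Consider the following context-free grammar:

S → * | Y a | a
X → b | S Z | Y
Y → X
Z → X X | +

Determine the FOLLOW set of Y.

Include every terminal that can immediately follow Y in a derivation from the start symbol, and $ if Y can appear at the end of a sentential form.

We compute FOLLOW(Y) using the standard algorithm.
FOLLOW(S) starts with {$}.
FIRST(S) = {*, a, b}
FIRST(X) = {*, a, b}
FIRST(Y) = {*, a, b}
FIRST(Z) = {*, +, a, b}
FOLLOW(S) = {$, *, +, a, b}
FOLLOW(X) = {*, a, b}
FOLLOW(Y) = {*, a, b}
FOLLOW(Z) = {*, a, b}
Therefore, FOLLOW(Y) = {*, a, b}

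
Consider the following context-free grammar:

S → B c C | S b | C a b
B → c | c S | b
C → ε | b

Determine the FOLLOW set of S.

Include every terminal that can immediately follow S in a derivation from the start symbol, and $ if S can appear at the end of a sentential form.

We compute FOLLOW(S) using the standard algorithm.
FOLLOW(S) starts with {$}.
FIRST(B) = {b, c}
FIRST(C) = {b, ε}
FIRST(S) = {a, b, c}
FOLLOW(B) = {c}
FOLLOW(C) = {$, a, b, c}
FOLLOW(S) = {$, b, c}
Therefore, FOLLOW(S) = {$, b, c}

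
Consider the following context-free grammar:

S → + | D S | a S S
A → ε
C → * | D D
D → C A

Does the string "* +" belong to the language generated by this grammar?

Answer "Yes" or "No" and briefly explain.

Yes - a valid derivation exists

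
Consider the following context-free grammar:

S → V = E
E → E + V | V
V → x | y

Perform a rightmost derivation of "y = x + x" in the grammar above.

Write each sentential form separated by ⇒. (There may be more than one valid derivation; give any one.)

S ⇒ V = E ⇒ V = E + V ⇒ V = E + x ⇒ V = V + x ⇒ V = x + x ⇒ y = x + x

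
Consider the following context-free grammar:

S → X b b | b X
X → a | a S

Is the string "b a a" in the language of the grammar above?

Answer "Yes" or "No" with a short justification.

No - no valid derivation exists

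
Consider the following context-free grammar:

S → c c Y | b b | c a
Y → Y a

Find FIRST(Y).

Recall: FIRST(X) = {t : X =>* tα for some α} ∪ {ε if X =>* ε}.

We compute FIRST(Y) using the standard algorithm.
FIRST(S) = {b, c}
FIRST(Y) = {}
Therefore, FIRST(Y) = {}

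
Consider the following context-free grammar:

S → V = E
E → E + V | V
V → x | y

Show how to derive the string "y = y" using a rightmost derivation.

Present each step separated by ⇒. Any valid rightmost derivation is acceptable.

S ⇒ V = E ⇒ V = V ⇒ V = y ⇒ y = y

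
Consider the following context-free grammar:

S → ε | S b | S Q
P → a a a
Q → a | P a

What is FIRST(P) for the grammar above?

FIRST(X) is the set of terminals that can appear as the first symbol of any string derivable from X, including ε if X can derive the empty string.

We compute FIRST(P) using the standard algorithm.
FIRST(P) = {a}
FIRST(Q) = {a}
FIRST(S) = {a, b, ε}
Therefore, FIRST(P) = {a}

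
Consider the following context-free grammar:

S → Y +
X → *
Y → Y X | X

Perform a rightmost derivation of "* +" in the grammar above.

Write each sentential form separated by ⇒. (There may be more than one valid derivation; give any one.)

S ⇒ Y + ⇒ X + ⇒ * +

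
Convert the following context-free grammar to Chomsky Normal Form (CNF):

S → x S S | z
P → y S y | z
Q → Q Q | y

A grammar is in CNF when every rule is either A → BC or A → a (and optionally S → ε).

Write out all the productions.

TX → x; S → z; TY → y; P → z; Q → y; S → TX X0; X0 → S S; P → TY X1; X1 → S TY; Q → Q Q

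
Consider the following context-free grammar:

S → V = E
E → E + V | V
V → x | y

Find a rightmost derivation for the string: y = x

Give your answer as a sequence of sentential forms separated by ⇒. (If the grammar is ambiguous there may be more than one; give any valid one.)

S ⇒ V = E ⇒ V = V ⇒ V = x ⇒ y = x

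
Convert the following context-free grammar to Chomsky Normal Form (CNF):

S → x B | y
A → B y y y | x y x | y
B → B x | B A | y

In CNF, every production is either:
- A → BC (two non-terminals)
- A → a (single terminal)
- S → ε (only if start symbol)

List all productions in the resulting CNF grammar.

TX → x; S → y; TY → y; A → y; B → y; S → TX B; A → B X0; X0 → TY X1; X1 → TY TY; A → TX X2; X2 → TY TX; B → B TX; B → B A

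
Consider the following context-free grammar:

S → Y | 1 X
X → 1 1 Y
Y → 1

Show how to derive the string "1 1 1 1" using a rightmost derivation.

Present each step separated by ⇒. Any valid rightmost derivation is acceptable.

S ⇒ 1 X ⇒ 1 1 1 Y ⇒ 1 1 1 1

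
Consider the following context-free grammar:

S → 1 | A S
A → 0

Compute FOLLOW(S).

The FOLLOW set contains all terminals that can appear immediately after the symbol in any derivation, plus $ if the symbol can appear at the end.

We compute FOLLOW(S) using the standard algorithm.
FOLLOW(S) starts with {$}.
FIRST(A) = {0}
FIRST(S) = {0, 1}
FOLLOW(A) = {0, 1}
FOLLOW(S) = {$}
Therefore, FOLLOW(S) = {$}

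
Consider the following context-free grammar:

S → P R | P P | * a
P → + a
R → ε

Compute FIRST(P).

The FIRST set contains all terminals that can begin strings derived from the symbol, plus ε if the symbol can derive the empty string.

We compute FIRST(P) using the standard algorithm.
FIRST(P) = {+}
FIRST(R) = {ε}
FIRST(S) = {*, +}
Therefore, FIRST(P) = {+}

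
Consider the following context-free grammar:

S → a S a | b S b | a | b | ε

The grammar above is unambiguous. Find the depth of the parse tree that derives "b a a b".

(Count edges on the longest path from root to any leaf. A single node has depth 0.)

3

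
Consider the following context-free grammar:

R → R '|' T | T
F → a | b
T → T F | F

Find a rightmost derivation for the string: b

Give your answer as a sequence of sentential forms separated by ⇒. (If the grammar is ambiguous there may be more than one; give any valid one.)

R ⇒ T ⇒ F ⇒ b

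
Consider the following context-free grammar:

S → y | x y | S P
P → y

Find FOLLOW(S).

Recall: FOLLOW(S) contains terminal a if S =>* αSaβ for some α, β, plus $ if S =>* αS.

We compute FOLLOW(S) using the standard algorithm.
FOLLOW(S) starts with {$}.
FIRST(P) = {y}
FIRST(S) = {x, y}
FOLLOW(P) = {$, y}
FOLLOW(S) = {$, y}
Therefore, FOLLOW(S) = {$, y}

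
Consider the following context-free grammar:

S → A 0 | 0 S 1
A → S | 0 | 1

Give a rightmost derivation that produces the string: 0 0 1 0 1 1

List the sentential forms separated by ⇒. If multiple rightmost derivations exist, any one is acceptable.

S ⇒ 0 S 1 ⇒ 0 0 S 1 1 ⇒ 0 0 A 0 1 1 ⇒ 0 0 1 0 1 1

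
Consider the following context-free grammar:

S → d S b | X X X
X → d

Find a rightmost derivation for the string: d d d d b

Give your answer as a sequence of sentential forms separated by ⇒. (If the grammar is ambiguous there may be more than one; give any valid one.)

S ⇒ d S b ⇒ d X X X b ⇒ d X X d b ⇒ d X d d b ⇒ d d d d b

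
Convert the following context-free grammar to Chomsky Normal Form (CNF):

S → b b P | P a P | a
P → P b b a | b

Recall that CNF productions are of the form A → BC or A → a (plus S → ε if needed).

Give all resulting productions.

TB → b; TA → a; S → a; P → b; S → TB X0; X0 → TB P; S → P X1; X1 → TA P; P → P X2; X2 → TB X3; X3 → TB TA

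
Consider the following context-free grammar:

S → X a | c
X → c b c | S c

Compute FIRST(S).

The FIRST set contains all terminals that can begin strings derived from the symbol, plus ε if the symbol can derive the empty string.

We compute FIRST(S) using the standard algorithm.
FIRST(S) = {c}
FIRST(X) = {c}
Therefore, FIRST(S) = {c}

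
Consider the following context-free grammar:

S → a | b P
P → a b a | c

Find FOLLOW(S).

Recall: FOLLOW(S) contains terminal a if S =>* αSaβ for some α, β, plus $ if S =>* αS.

We compute FOLLOW(S) using the standard algorithm.
FOLLOW(S) starts with {$}.
FIRST(P) = {a, c}
FIRST(S) = {a, b}
FOLLOW(P) = {$}
FOLLOW(S) = {$}
Therefore, FOLLOW(S) = {$}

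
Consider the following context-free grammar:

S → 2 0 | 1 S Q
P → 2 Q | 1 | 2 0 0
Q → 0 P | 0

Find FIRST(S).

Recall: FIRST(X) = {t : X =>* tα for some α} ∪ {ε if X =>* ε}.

We compute FIRST(S) using the standard algorithm.
FIRST(P) = {1, 2}
FIRST(Q) = {0}
FIRST(S) = {1, 2}
Therefore, FIRST(S) = {1, 2}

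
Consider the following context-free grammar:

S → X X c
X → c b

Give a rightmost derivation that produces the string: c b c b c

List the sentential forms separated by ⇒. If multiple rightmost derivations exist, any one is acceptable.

S ⇒ X X c ⇒ X c b c ⇒ c b c b c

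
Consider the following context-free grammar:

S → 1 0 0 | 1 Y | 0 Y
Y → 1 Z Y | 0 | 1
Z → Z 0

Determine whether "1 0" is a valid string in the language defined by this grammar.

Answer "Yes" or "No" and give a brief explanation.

Yes - a valid derivation exists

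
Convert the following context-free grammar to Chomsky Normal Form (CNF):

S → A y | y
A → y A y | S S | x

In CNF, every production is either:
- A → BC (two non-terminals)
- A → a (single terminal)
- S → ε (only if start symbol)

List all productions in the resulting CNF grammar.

TY → y; S → y; A → x; S → A TY; A → TY X0; X0 → A TY; A → S S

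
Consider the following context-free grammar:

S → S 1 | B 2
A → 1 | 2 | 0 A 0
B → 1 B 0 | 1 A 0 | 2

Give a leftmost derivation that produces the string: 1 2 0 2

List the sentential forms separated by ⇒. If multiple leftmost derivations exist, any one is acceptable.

S ⇒ B 2 ⇒ 1 B 0 2 ⇒ 1 2 0 2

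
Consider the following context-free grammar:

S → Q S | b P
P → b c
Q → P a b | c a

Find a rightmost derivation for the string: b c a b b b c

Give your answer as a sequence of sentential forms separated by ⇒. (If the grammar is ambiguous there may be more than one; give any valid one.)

S ⇒ Q S ⇒ Q b P ⇒ Q b b c ⇒ P a b b b c ⇒ b c a b b b c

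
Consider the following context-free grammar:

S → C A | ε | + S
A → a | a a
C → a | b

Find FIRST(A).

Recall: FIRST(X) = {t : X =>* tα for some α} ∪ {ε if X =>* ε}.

We compute FIRST(A) using the standard algorithm.
FIRST(A) = {a}
FIRST(C) = {a, b}
FIRST(S) = {+, a, b, ε}
Therefore, FIRST(A) = {a}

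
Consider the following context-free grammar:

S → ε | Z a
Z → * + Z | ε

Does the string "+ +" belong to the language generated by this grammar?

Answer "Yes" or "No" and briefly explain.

No - no valid derivation exists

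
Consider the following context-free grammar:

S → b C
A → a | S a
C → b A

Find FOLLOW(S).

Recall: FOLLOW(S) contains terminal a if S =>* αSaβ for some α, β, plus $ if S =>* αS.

We compute FOLLOW(S) using the standard algorithm.
FOLLOW(S) starts with {$}.
FIRST(A) = {a, b}
FIRST(C) = {b}
FIRST(S) = {b}
FOLLOW(A) = {$, a}
FOLLOW(C) = {$, a}
FOLLOW(S) = {$, a}
Therefore, FOLLOW(S) = {$, a}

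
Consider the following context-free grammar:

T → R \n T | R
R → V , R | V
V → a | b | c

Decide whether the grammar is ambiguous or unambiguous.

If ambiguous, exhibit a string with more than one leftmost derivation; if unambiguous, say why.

Unambiguous - every string in the language has a unique leftmost derivation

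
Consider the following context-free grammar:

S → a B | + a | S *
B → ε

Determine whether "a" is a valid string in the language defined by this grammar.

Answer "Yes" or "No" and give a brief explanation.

Yes - a valid derivation exists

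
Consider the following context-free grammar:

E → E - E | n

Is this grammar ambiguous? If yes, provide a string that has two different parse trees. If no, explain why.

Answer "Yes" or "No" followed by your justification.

Yes - the string 'n - n - n - n - n' has two distinct leftmost derivations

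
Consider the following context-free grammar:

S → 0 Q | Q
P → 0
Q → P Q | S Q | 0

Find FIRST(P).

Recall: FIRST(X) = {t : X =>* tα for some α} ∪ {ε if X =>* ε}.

We compute FIRST(P) using the standard algorithm.
FIRST(P) = {0}
FIRST(Q) = {0}
FIRST(S) = {0}
Therefore, FIRST(P) = {0}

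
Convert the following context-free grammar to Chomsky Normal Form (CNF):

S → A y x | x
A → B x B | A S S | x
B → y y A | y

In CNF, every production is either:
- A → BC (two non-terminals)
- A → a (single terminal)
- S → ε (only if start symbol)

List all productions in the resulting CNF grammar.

TY → y; TX → x; S → x; A → x; B → y; S → A X0; X0 → TY TX; A → B X1; X1 → TX B; A → A X2; X2 → S S; B → TY X3; X3 → TY A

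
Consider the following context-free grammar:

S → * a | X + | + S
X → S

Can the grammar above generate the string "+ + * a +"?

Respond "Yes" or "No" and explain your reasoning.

Yes - a valid derivation exists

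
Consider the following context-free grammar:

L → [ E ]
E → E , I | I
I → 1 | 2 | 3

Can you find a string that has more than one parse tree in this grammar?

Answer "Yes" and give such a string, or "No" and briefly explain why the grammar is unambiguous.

No - the grammar is unambiguous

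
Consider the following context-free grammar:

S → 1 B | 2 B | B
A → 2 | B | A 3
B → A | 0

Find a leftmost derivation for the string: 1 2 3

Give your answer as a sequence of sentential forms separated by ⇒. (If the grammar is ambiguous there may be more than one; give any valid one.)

S ⇒ 1 B ⇒ 1 A ⇒ 1 B ⇒ 1 A ⇒ 1 A 3 ⇒ 1 2 3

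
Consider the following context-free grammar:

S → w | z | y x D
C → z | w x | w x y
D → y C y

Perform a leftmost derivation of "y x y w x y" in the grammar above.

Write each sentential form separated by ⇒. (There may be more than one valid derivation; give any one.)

S ⇒ y x D ⇒ y x y C y ⇒ y x y w x y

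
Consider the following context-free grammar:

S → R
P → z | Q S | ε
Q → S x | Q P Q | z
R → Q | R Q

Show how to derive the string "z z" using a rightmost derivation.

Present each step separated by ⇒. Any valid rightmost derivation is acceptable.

S ⇒ R ⇒ R Q ⇒ R z ⇒ Q z ⇒ z z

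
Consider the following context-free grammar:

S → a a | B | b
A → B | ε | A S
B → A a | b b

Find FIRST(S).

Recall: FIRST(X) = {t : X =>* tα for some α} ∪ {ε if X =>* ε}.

We compute FIRST(S) using the standard algorithm.
FIRST(A) = {a, b, ε}
FIRST(B) = {a, b}
FIRST(S) = {a, b}
Therefore, FIRST(S) = {a, b}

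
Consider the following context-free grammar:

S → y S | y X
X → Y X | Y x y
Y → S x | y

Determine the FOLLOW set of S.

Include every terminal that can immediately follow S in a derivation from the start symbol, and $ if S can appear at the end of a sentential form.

We compute FOLLOW(S) using the standard algorithm.
FOLLOW(S) starts with {$}.
FIRST(S) = {y}
FIRST(X) = {y}
FIRST(Y) = {y}
FOLLOW(S) = {$, x}
FOLLOW(X) = {$, x}
FOLLOW(Y) = {x, y}
Therefore, FOLLOW(S) = {$, x}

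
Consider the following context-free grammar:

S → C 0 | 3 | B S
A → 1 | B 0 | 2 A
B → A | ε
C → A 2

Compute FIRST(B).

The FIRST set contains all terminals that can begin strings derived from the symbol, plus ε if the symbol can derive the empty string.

We compute FIRST(B) using the standard algorithm.
FIRST(A) = {0, 1, 2}
FIRST(B) = {0, 1, 2, ε}
FIRST(C) = {0, 1, 2}
FIRST(S) = {0, 1, 2, 3}
Therefore, FIRST(B) = {0, 1, 2, ε}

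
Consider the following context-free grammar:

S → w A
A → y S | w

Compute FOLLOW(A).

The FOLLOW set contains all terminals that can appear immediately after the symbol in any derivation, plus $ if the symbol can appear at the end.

We compute FOLLOW(A) using the standard algorithm.
FOLLOW(S) starts with {$}.
FIRST(A) = {w, y}
FIRST(S) = {w}
FOLLOW(A) = {$}
FOLLOW(S) = {$}
Therefore, FOLLOW(A) = {$}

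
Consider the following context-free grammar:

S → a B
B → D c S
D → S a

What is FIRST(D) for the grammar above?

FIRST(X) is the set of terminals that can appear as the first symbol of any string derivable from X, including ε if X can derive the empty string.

We compute FIRST(D) using the standard algorithm.
FIRST(B) = {a}
FIRST(D) = {a}
FIRST(S) = {a}
Therefore, FIRST(D) = {a}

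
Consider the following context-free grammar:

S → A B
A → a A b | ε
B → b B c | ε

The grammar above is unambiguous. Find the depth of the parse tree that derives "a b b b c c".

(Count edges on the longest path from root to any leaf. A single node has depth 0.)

4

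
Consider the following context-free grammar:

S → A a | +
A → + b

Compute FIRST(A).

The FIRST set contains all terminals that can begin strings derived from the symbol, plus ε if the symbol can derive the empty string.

We compute FIRST(A) using the standard algorithm.
FIRST(A) = {+}
FIRST(S) = {+}
Therefore, FIRST(A) = {+}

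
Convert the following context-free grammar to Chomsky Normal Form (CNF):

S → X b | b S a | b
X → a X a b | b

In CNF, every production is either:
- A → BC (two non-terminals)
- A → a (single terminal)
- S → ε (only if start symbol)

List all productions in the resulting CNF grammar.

TB → b; TA → a; S → b; X → b; S → X TB; S → TB X0; X0 → S TA; X → TA X1; X1 → X X2; X2 → TA TB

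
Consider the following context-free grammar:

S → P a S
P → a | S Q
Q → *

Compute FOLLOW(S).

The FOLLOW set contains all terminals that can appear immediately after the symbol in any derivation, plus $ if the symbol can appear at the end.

We compute FOLLOW(S) using the standard algorithm.
FOLLOW(S) starts with {$}.
FIRST(P) = {a}
FIRST(Q) = {*}
FIRST(S) = {a}
FOLLOW(P) = {a}
FOLLOW(Q) = {a}
FOLLOW(S) = {$, *}
Therefore, FOLLOW(S) = {$, *}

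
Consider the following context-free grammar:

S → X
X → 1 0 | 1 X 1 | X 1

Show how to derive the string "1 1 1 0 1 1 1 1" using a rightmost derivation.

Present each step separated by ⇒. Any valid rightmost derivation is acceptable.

S ⇒ X ⇒ 1 X 1 ⇒ 1 1 X 1 1 ⇒ 1 1 X 1 1 1 ⇒ 1 1 X 1 1 1 1 ⇒ 1 1 1 0 1 1 1 1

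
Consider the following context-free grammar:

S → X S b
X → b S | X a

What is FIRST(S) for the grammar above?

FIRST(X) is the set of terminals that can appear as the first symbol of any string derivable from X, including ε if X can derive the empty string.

We compute FIRST(S) using the standard algorithm.
FIRST(S) = {b}
FIRST(X) = {b}
Therefore, FIRST(S) = {b}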